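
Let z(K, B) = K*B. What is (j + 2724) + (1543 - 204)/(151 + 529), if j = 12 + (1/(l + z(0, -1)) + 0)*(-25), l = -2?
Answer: 1870319/680 ≈ 2750.5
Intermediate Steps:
z(K, B) = B*K
j = 49/2 (j = 12 + (1/(-2 - 1*0) + 0)*(-25) = 12 + (1/(-2 + 0) + 0)*(-25) = 12 + (1/(-2) + 0)*(-25) = 12 + (-½ + 0)*(-25) = 12 - ½*(-25) = 12 + 25/2 = 49/2 ≈ 24.500)
(j + 2724) + (1543 - 204)/(151 + 529) = (49/2 + 2724) + (1543 - 204)/(151 + 529) = 5497/2 + 1339/680 = 1870319/680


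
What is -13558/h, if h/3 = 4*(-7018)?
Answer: 6779/42108 ≈ 0.16099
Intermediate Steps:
h = -84216 (h = 3*(4*(-7018)) = 3*(-28072) = -84216)
-13558/h = -13558/(-84216) = -13558*(-1/84216) = 6779/42108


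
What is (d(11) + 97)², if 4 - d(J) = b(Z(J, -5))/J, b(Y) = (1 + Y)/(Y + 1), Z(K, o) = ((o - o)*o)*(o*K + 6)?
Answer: 1232100/121 ≈ 10183.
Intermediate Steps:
Z(K, o) = 0 (Z(K, o) = (0*o)*(K*o + 6) = 0*(6 + K*o) = 0)
b(Y) = 1 (b(Y) = (1 + Y)/(1 + Y) = 1)
d(J) = 4 - 1/J
(d(11) + 97)² = ((4 - 1/11) + 97)² = (43/11 + 97)² = (1110/11)² = 1232100/121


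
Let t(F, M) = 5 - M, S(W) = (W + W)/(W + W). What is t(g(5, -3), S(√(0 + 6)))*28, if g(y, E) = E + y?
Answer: 112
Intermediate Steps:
S(W) = 1 (S(W) = (2*W)/((2*W)) = (2*W)*(1/(2*W)) = 1)
t(g(5, -3), S(√(0 + 6)))*28 = (5 - 1*1)*28 = (5 - 1)*28 = 4*28 = 112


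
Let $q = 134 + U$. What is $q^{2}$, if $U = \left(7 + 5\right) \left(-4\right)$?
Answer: $7396$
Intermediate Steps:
$U = -48$ ($U = 12 \left(-4\right) = -48$)
$q = 86$ ($q = 134 - 48 = 86$)
$q^{2} = 86^{2} = 7396$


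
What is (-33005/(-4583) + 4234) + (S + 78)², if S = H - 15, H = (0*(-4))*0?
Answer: 37627354/4583 ≈ 8210.2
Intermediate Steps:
H = 0 (H = 0*0 = 0)
S = -15 (S = 0 - 15 = -15)
(-33005/(-4583) + 4234) + (S + 78)² = (-33005/(-4583) + 4234) + (-15 + 78)² = (-33005*(-1/4583) + 4234) + 63² = (33005/4583 + 4234) + 3969 = 19437427/4583 + 3969 = 37627354/4583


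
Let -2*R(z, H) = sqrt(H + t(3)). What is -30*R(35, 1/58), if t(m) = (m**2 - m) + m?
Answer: 15*sqrt(30334)/58 ≈ 45.043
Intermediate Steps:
t(m) = m**2
R(z, H) = -sqrt(9 + H)/2 (R(z, H) = -sqrt(H + 3**2)/2 = -sqrt(H + 9)/2 = -sqrt(9 + H)/2)
-30*R(35, 1/58) = -(-15)*sqrt(9 + 1/58) = -(-15)*sqrt(523/58) = -(-15)*sqrt(30334)/58 = 15*sqrt(30334)/58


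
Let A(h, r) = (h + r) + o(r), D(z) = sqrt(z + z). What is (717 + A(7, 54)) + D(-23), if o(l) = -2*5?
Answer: 768 + I*sqrt(46) ≈ 768.0 + 6.7823*I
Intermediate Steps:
D(z) = sqrt(2)*sqrt(z) (D(z) = sqrt(2*z) = sqrt(2)*sqrt(z))
o(l) = -10
A(h, r) = -10 + h + r (A(h, r) = (h + r) - 10 = -10 + h + r)
(717 + A(7, 54)) + D(-23) = (717 + (-10 + 7 + 54)) + sqrt(2)*sqrt(-23) = (717 + 51) + sqrt(2)*(I*sqrt(23)) = 768 + I*sqrt(46)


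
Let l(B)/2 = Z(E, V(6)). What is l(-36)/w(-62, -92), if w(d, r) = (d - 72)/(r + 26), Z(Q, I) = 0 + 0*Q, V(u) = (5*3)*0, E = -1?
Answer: 0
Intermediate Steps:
V(u) = 0 (V(u) = 15*0 = 0)
Z(Q, I) = 0 (Z(Q, I) = 0 + 0 = 0)
l(B) = 0 (l(B) = 2*0 = 0)
w(d, r) = (-72 + d)/(26 + r)
l(-36)/w(-62, -92) = 0/(((-72 - 62)/(26 - 92))) = 0/((-134/(-66))) = 0/((-1/66*(-134))) = 0/(67/33) = 0*(33/67) = 0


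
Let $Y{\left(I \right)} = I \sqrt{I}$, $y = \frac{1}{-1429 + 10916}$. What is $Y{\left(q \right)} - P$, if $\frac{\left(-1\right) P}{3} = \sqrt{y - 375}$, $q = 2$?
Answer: $2 \sqrt{2} + \frac{6 i \sqrt{8437794722}}{9487} \approx 2.8284 + 58.095 i$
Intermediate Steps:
$y = \frac{1}{9487} \approx 0.00010541$
$Y{\left(I \right)} = I^{\frac{3}{2}}$
$P = - \frac{6 i \sqrt{8437794722}}{9487}$ ($P = - 3 \sqrt{\frac{1}{9487} - 375} = - 3 \sqrt{- \frac{3557624}{9487}} = - 3 \frac{2 i \sqrt{8437794722}}{9487} = - \frac{6 i \sqrt{8437794722}}{9487} \approx - 58.095 i$)
$Y{\left(q \right)} - P = 2^{\frac{3}{2}} - - \frac{6 i \sqrt{8437794722}}{9487} = 2 \sqrt{2} + \frac{6 i \sqrt{8437794722}}{9487}$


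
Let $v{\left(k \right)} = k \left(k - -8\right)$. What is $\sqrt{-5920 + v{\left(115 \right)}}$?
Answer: $5 \sqrt{329} \approx 90.692$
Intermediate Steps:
$v{\left(k \right)} = k \left(8 + k\right)$ ($v{\left(k \right)} = k \left(k + 8\right) = k \left(8 + k\right)$)
$\sqrt{-5920 + v{\left(115 \right)}} = \sqrt{-5920 + 115 \left(8 + 115\right)} = \sqrt{-5920 + 115 \cdot 123} = \sqrt{-5920 + 14145} = \sqrt{8225} = 5 \sqrt{329}$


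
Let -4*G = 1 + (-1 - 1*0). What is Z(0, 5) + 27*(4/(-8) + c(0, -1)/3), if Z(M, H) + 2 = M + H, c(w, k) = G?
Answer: -21/2 ≈ -10.500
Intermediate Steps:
G = 0 (G = -(1 + (-1 - 1*0))/4 = -(1 + (-1 + 0))/4 = -(1 - 1)/4 = -¼*0 = 0)
c(w, k) = 0
Z(M, H) = -2 + H + M (Z(M, H) = -2 + (M + H) = -2 + (H + M) = -2 + H + M)
Z(0, 5) + 27*(4/(-8) + c(0, -1)/3) = (-2 + 5 + 0) + 27*(4/(-8) + 0/3) = 3 + 27*(4*(-⅛) + 0*(⅓)) = 3 + 27*(-½ + 0) = 3 + 27*(-½) = 3 - 27/2 = -21/2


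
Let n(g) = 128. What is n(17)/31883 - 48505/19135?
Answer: -3469743/1370969 ≈ -2.5309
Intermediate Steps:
n(17)/31883 - 48505/19135 = 128/31883 - 48505/19135 = 128*(1/31883) - 48505*1/19135 = 128/31883 - 109/43 = -3469743/1370969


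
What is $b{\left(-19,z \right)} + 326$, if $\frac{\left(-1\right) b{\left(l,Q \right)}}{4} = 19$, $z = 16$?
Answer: $250$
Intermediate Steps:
$b{\left(l,Q \right)} = -76$ ($b{\left(l,Q \right)} = \left(-4\right) 19 = -76$)
$b{\left(-19,z \right)} + 326 = -76 + 326 = 250$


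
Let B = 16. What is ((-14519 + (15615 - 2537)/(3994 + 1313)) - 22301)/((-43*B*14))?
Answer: 97695331/25558512 ≈ 3.8224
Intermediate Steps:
((-14519 + (15615 - 2537)/(3994 + 1313)) - 22301)/((-43*B*14)) = ((-14519 + (15615 - 2537)/(3994 + 1313)) - 22301)/((-43*16*14)) = ((-14519 + 13078/5307) - 22301)/((-688*14)) = ((-14519 + 13078*(1/5307)) - 22301)/(-9632) = ((-14519 + 13078/5307) - 22301)*(-1/9632) = (-77039255/5307 - 22301)*(-1/9632) = -195390662/5307*(-1/9632) = 97695331/25558512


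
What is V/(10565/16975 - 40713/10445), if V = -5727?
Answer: 8123354337/4646014 ≈ 1748.5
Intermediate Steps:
V/(10565/16975 - 40713/10445) = -5727/(10565/16975 - 40713/10445) = -5727/(10565*(1/16975) - 40713*1/10445) = -5727/(2113/3395 - 40713/10445) = -5727/(-4646014/1418431) = -5727*(-1418431/4646014) = 8123354337/4646014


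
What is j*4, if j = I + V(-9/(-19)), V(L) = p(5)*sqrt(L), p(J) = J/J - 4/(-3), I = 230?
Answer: 920 + 28*sqrt(19)/19 ≈ 926.42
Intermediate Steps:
p(J) = 7/3 (p(J) = 1 - 4*(-1/3) = 1 + 4/3 = 7/3)
V(L) = 7*sqrt(L)/3
j = 230 + 7*sqrt(19)/19 (j = 230 + 7*sqrt(-9/(-19))/3 = 230 + 7*sqrt(-9*(-1/19))/3 = 230 + 7*sqrt(9/19)/3 = 230 + 7*(3*sqrt(19)/19)/3 = 230 + 7*sqrt(19)/19 ≈ 231.61)
j*4 = (230 + 7*sqrt(19)/19)*4 = 920 + 28*sqrt(19)/19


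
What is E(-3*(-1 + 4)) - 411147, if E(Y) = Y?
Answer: -411156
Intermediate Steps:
E(-3*(-1 + 4)) - 411147 = -3*(-1 + 4) - 411147 = -3*3 - 411147 = -9 - 411147 = -411156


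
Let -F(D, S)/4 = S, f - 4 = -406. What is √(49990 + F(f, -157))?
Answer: √50618 ≈ 224.98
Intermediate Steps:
f = -402 (f = 4 - 406 = -402)
F(D, S) = -4*S
√(49990 + F(f, -157)) = √(49990 - 4*(-157)) = √(49990 + 628) = √50618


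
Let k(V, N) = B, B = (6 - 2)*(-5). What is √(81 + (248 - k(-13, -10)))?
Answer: √349 ≈ 18.682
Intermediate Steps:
B = -20 (B = 4*(-5) = -20)
k(V, N) = -20
√(81 + (248 - k(-13, -10))) = √(81 + (248 - 1*(-20))) = √(81 + (248 + 20)) = √(81 + 268) = √349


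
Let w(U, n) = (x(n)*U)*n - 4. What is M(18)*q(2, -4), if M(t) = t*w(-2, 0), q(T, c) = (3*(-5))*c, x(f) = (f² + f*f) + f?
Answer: -4320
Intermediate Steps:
x(f) = f + 2*f² (x(f) = (f² + f²) + f = 2*f² + f = f + 2*f²)
w(U, n) = -4 + U*n²*(1 + 2*n) (w(U, n) = ((n*(1 + 2*n))*U)*n - 4 = (U*n*(1 + 2*n))*n - 4 = U*n²*(1 + 2*n) - 4 = -4 + U*n²*(1 + 2*n))
q(T, c) = -15*c
M(t) = -4*t (M(t) = t*(-4 - 2*0²*(1 + 2*0)) = t*(-4 - 2*0*(1 + 0)) = t*(-4 - 2*0*1) = t*(-4 + 0) = t*(-4) = -4*t)
M(18)*q(2, -4) = (-4*18)*(-15*(-4)) = -72*60 = -4320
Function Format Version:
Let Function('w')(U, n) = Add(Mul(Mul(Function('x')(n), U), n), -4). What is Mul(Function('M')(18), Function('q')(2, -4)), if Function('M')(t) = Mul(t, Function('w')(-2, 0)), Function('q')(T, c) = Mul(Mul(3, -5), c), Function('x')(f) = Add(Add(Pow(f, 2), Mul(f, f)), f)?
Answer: -4320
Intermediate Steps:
Function('x')(f) = Add(f, Mul(2, Pow(f, 2))) (Function('x')(f) = Add(Add(Pow(f, 2), Pow(f, 2)), f) = Add(Mul(2, Pow(f, 2)), f) = Add(f, Mul(2, Pow(f, 2))))
Function('w')(U, n) = Add(-4, Mul(U, Pow(n, 2), Add(1, Mul(2, n)))) (Function('w')(U, n) = Add(Mul(Mul(Mul(n, Add(1, Mul(2, n))), U), n), -4) = Add(Mul(Mul(U, n, Add(1, Mul(2, n))), n), -4) = Add(Mul(U, Pow(n, 2), Add(1, Mul(2, n))), -4) = Add(-4, Mul(U, Pow(n, 2), Add(1, Mul(2, n)))))
Function('q')(T, c) = Mul(-15, c)
Function('M')(t) = Mul(-4, t) (Function('M')(t) = Mul(t, Add(-4, Mul(-2, Pow(0, 2), Add(1, Mul(2, 0))))) = Mul(t, Add(-4, Mul(-2, 0, Add(1, 0)))) = Mul(t, Add(-4, Mul(-2, 0, 1))) = Mul(t, Add(-4, 0)) = Mul(t, -4) = Mul(-4, t))
Mul(Function('M')(18), Function('q')(2, -4)) = Mul(Mul(-4, 18), Mul(-15, -4)) = Mul(-72, 60) = -4320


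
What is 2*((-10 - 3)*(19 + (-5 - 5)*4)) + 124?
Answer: 670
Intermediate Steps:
2*((-10 - 3)*(19 + (-5 - 5)*4)) + 124 = 2*(-13*(19 - 10*4)) + 124 = 2*(-13*(19 - 40)) + 124 = 2*(-13*(-21)) + 124 = 2*273 + 124 = 546 + 124 = 670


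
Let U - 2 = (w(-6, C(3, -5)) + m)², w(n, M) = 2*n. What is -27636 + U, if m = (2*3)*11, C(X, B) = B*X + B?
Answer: -24718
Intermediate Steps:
C(X, B) = B + B*X
m = 66 (m = 6*11 = 66)
U = 2918 (U = 2 + (2*(-6) + 66)² = 2 + (-12 + 66)² = 2 + 54² = 2 + 2916 = 2918)
-27636 + U = -27636 + 2918 = -24718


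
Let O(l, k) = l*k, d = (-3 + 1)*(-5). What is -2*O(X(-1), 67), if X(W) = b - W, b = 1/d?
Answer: -737/5 ≈ -147.40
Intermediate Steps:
d = 10 (d = -2*(-5) = 10)
b = 1/10 ≈ 0.10000
X(W) = 1/10 - W
O(l, k) = k*l
-2*O(X(-1), 67) = -134*(1/10 - 1*(-1)) = -134*(1/10 + 1) = -134*11/10 = -2*737/10 = -737/5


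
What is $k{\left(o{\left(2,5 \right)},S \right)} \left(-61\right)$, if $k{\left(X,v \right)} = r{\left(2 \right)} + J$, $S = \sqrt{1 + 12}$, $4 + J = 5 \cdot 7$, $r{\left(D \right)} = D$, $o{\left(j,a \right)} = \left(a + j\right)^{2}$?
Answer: $-2013$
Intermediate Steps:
$J = 31$ ($J = -4 + 5 \cdot 7 = -4 + 35 = 31$)
$S = \sqrt{13} \approx 3.6056$
$k{\left(X,v \right)} = 33$ ($k{\left(X,v \right)} = 2 + 31 = 33$)
$k{\left(o{\left(2,5 \right)},S \right)} \left(-61\right) = 33 \left(-61\right) = -2013$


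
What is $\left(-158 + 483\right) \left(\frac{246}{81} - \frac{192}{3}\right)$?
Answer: $- \frac{534950}{27} \approx -19813.0$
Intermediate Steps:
$\left(-158 + 483\right) \left(\frac{246}{81} - \frac{192}{3}\right) = 325 \left(246 \cdot \frac{1}{81} - 64\right) = 325 \left(\frac{82}{27} - 64\right) = 325 \left(- \frac{1646}{27}\right) = - \frac{534950}{27}$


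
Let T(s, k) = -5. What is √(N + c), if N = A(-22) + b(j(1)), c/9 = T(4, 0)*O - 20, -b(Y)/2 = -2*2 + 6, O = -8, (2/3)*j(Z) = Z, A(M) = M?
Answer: √154 ≈ 12.410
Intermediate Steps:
j(Z) = 3*Z/2
b(Y) = -4 (b(Y) = -2*(-2*2 + 6) = -2*(-4 + 6) = -2*2 = -4)
c = 180 (c = 9*(-5*(-8) - 20) = 9*(40 - 20) = 9*20 = 180)
N = -26 (N = -22 - 4 = -26)
√(N + c) = √(-26 + 180) = √154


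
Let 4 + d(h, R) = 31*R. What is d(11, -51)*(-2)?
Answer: 3170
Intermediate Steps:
d(h, R) = -4 + 31*R
d(11, -51)*(-2) = (-4 + 31*(-51))*(-2) = (-4 - 1581)*(-2) = -1585*(-2) = 3170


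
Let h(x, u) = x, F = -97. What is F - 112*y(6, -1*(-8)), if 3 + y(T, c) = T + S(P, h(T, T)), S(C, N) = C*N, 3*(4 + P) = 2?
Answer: 1807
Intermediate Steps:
P = -10/3 (P = -4 + (1/3)*2 = -4 + 2/3 = -10/3 ≈ -3.3333)
y(T, c) = -3 - 7*T/3 (y(T, c) = -3 + (T - 10*T/3) = -3 - 7*T/3)
F - 112*y(6, -1*(-8)) = -97 - 112*(-3 - 7/3*6) = -97 - 112*(-3 - 14) = -97 - 112*(-17) = -97 + 1904 = 1807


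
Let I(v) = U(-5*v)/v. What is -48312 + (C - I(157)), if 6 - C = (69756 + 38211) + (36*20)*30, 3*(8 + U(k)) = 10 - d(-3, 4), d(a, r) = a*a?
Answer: -83778160/471 ≈ -1.7787e+5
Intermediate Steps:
d(a, r) = a**2
U(k) = -23/3 (U(k) = -8 + (10 - 1*(-3)**2)/3 = -8 + (10 - 1*9)/3 = -8 + (10 - 9)/3 = -8 + (1/3)*1 = -8 + 1/3 = -23/3)
C = -129561 (C = 6 - ((69756 + 38211) + (36*20)*30) = 6 - (107967 + 720*30) = 6 - (107967 + 21600) = 6 - 1*129567 = 6 - 129567 = -129561)
I(v) = -23/(3*v)
-48312 + (C - I(157)) = -48312 + (-129561 - (-23)/(3*157)) = -48312 + (-129561 - 1*(-23/471)) = -48312 + (-129561 + 23/471) = -48312 - 61023208/471 = -83778160/471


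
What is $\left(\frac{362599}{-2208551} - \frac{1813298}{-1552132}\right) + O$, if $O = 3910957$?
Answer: $\frac{6703309041953590327}{1713981340366} \approx 3.911 \cdot 10^{6}$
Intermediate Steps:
$\left(\frac{362599}{-2208551} - \frac{1813298}{-1552132}\right) + O = \left(\frac{362599}{-2208551} - \frac{1813298}{-1552132}\right) + 3910957 = \left(362599 \left(- \frac{1}{2208551}\right) - - \frac{906649}{776066}\right) + 3910957 = \left(- \frac{362599}{2208551} + \frac{906649}{776066}\right) + 3910957 = \frac{1720979800065}{1713981340366} + 3910957 = \frac{6703309041953590327}{1713981340366}$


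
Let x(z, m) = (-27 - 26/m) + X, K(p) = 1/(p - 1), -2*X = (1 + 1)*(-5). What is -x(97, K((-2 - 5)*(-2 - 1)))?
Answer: 542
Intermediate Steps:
X = 5 (X = -(1 + 1)*(-5)/2 = -(-5) = -½*(-10) = 5)
K(p) = 1/(-1 + p)
x(z, m) = -22 - 26/m (x(z, m) = (-27 - 26/m) + 5 = -22 - 26/m)
-x(97, K((-2 - 5)*(-2 - 1))) = -(-22 - (-26 + 26*(-2 - 1)*(-2 - 5))) = -(-22 - 26/(1/(-1 - 7*(-3)))) = -(-22 - 26/(1/(-1 + 21))) = -(-22 - 26/(1/20)) = -(-22 - 26/1/20) = -(-22 - 26*20) = -(-22 - 520) = -1*(-542) = 542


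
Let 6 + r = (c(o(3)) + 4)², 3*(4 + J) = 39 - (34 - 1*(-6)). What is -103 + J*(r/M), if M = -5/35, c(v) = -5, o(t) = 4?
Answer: -764/3 ≈ -254.67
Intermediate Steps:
J = -13/3 (J = -4 + (39 - (34 - 1*(-6)))/3 = -4 + (39 - (34 + 6))/3 = -4 + (39 - 1*40)/3 = -4 + (39 - 40)/3 = -4 + (⅓)*(-1) = -4 - ⅓ = -13/3 ≈ -4.3333)
M = -⅐ (M = -5*1/35 = -⅐ ≈ -0.14286)
r = -5 (r = -6 + (-5 + 4)² = -6 + (-1)² = -6 + 1 = -5)
-103 + J*(r/M) = -103 - (-65)/(3*(-⅐)) = -103 - (-65)*(-7)/3 = -103 - 13/3*35 = -103 - 455/3 = -764/3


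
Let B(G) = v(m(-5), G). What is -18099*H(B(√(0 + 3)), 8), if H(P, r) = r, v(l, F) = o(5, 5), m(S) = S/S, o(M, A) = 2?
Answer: -144792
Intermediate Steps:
m(S) = 1
v(l, F) = 2
B(G) = 2
-18099*H(B(√(0 + 3)), 8) = -18099*8 = -144792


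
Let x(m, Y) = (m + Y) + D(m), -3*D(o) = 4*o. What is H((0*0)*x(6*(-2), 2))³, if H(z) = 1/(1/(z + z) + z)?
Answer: 0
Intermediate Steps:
D(o) = -4*o/3
x(m, Y) = Y - m/3 (x(m, Y) = (m + Y) - 4*m/3 = (Y + m) - 4*m/3 = Y - m/3)
H(z) = 1/(z + 1/(2*z)) (H(z) = 1/(1/(2*z) + z) = 1/(z + 1/(2*z)))
H((0*0)*x(6*(-2), 2))³ = (2*((0*0)*(2 - 2*(-2)))/(1 + 2*((0*0)*(2 - 2*(-2)))²))³ = (2*(0*(2 - ⅓*(-12)))/(1 + 2*(0*(2 - ⅓*(-12)))²))³ = (2*(0*(2 + 4))/(1 + 2*(0*(2 + 4))²))³ = (2*(0*6)/(1 + 2*(0*6)²))³ = (2*0/(1 + 2*0²))³ = (2*0/(1 + 2*0))³ = (2*0/(1 + 0))³ = (2*0/1)³ = (2*0*1)³ = 0³ = 0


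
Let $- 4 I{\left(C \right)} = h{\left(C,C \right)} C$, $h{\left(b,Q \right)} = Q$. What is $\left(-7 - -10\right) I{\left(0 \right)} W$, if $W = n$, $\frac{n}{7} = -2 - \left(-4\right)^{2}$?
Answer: $0$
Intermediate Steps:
$I{\left(C \right)} = - \frac{C^{2}}{4}$ ($I{\left(C \right)} = - \frac{C C}{4} = - \frac{C^{2}}{4}$)
$n = -126$ ($n = 7 \left(-2 - \left(-4\right)^{2}\right) = 7 \left(-2 - 16\right) = 7 \left(-18\right) = -126$)
$W = -126$
$\left(-7 - -10\right) I{\left(0 \right)} W = \left(-7 - -10\right) \left(- \frac{0^{2}}{4}\right) \left(-126\right) = \left(-7 + 10\right) \left(\left(- \frac{1}{4}\right) 0\right) \left(-126\right) = 3 \cdot 0 \left(-126\right) = 0 \left(-126\right) = 0$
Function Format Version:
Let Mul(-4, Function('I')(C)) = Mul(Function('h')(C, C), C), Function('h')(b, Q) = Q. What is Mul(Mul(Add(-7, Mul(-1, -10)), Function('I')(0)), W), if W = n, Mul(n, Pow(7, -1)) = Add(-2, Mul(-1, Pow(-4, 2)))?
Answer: 0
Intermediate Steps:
Function('I')(C) = Mul(Rational(-1, 4), Pow(C, 2)) (Function('I')(C) = Mul(Rational(-1, 4), Mul(C, C)) = Mul(Rational(-1, 4), Pow(C, 2)))
n = -126 (n = Mul(7, Add(-2, Mul(-1, Pow(-4, 2)))) = Mul(7, Add(-2, Mul(-1, 16))) = Mul(7, Add(-2, -16)) = Mul(7, -18) = -126)
W = -126
Mul(Mul(Add(-7, Mul(-1, -10)), Function('I')(0)), W) = Mul(Mul(Add(-7, Mul(-1, -10)), Mul(Rational(-1, 4), Pow(0, 2))), -126) = Mul(Mul(Add(-7, 10), Mul(Rational(-1, 4), 0)), -126) = Mul(Mul(3, 0), -126) = Mul(0, -126) = 0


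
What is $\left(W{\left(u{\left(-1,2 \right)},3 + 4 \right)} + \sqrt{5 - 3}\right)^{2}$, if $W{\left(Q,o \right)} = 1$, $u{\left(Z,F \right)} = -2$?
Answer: $\left(1 + \sqrt{2}\right)^{2} \approx 5.8284$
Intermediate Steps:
$\left(W{\left(u{\left(-1,2 \right)},3 + 4 \right)} + \sqrt{5 - 3}\right)^{2} = \left(1 + \sqrt{5 - 3}\right)^{2} = \left(1 + \sqrt{2}\right)^{2}$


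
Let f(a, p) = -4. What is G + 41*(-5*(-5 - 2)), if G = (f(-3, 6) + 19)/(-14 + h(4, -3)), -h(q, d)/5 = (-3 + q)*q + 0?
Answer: 48775/34 ≈ 1434.6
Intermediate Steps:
h(q, d) = -5*q*(-3 + q) (h(q, d) = -5*((-3 + q)*q + 0) = -5*(q*(-3 + q) + 0) = -5*q*(-3 + q))
G = -15/34 (G = (-4 + 19)/(-14 + 5*4*(3 - 1*4)) = 15/(-14 + 5*4*(3 - 4)) = 15/(-14 + 5*4*(-1)) = 15/(-14 - 20) = 15/(-34) = 15*(-1/34) = -15/34 ≈ -0.44118)
G + 41*(-5*(-5 - 2)) = -15/34 + 41*(-5*(-5 - 2)) = -15/34 + 41*(-5*(-7)) = -15/34 + 41*35 = -15/34 + 1435 = 48775/34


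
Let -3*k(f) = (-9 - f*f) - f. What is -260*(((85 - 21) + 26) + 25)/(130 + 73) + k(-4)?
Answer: -28479/203 ≈ -140.29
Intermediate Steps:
k(f) = 3 + f/3 + f²/3 (k(f) = -((-9 - f*f) - f)/3 = -((-9 - f²) - f)/3 = -(-9 - f - f²)/3 = 3 + f/3 + f²/3)
-260*(((85 - 21) + 26) + 25)/(130 + 73) + k(-4) = -260*(((85 - 21) + 26) + 25)/(130 + 73) + (3 + (⅓)*(-4) + (⅓)*(-4)²) = -260*((64 + 26) + 25)/203 + (3 - 4/3 + (⅓)*16) = -260*(90 + 25)/203 + (3 - 4/3 + 16/3) = -29900/203 + 7 = -28479/203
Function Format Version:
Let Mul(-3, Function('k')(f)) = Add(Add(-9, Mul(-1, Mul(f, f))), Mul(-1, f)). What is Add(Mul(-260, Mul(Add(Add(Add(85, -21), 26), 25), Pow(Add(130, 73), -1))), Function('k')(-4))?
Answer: Rational(-28479, 203) ≈ -140.29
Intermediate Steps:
Function('k')(f) = Add(3, Mul(Rational(1, 3), f), Mul(Rational(1, 3), Pow(f, 2))) (Function('k')(f) = Mul(Rational(-1, 3), Add(Add(-9, Mul(-1, Mul(f, f))), Mul(-1, f))) = Mul(Rational(-1, 3), Add(Add(-9, Mul(-1, Pow(f, 2))), Mul(-1, f))) = Mul(Rational(-1, 3), Add(-9, Mul(-1, f), Mul(-1, Pow(f, 2)))) = Add(3, Mul(Rational(1, 3), f), Mul(Rational(1, 3), Pow(f, 2))))
Add(Mul(-260, Mul(Add(Add(Add(85, -21), 26), 25), Pow(Add(130, 73), -1))), Function('k')(-4)) = Add(Mul(-260, Mul(Add(Add(Add(85, -21), 26), 25), Pow(Add(130, 73), -1))), Add(3, Mul(Rational(1, 3), -4), Mul(Rational(1, 3), Pow(-4, 2)))) = Add(Mul(-260, Mul(Add(Add(64, 26), 25), Pow(203, -1))), Add(3, Rational(-4, 3), Mul(Rational(1, 3), 16))) = Add(Mul(-260, Mul(Add(90, 25), Rational(1, 203))), Add(3, Rational(-4, 3), Rational(16, 3))) = Add(Mul(-260, Mul(115, Rational(1, 203))), 7) = Add(Mul(-260, Rational(115, 203)), 7) = Add(Rational(-29900, 203), 7) = Rational(-28479, 203)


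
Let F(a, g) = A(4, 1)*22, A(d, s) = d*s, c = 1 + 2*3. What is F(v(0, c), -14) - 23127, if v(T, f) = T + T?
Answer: -23039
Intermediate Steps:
c = 7 (c = 1 + 6 = 7)
v(T, f) = 2*T
F(a, g) = 88 (F(a, g) = (4*1)*22 = 4*22 = 88)
F(v(0, c), -14) - 23127 = 88 - 23127 = -23039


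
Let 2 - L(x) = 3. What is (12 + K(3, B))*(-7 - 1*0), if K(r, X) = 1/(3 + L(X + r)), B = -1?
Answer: -175/2 ≈ -87.500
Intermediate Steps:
L(x) = -1 (L(x) = 2 - 1*3 = 2 - 3 = -1)
K(r, X) = ½ (K(r, X) = 1/(3 - 1) = 1/2 = ½)
(12 + K(3, B))*(-7 - 1*0) = (12 + ½)*(-7 - 1*0) = 25*(-7 + 0)/2 = (25/2)*(-7) = -175/2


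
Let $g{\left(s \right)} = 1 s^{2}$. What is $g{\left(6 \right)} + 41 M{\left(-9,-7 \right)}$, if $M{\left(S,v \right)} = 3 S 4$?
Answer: $-4392$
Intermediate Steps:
$M{\left(S,v \right)} = 12 S$
$g{\left(s \right)} = s^{2}$
$g{\left(6 \right)} + 41 M{\left(-9,-7 \right)} = 6^{2} + 41 \cdot 12 \left(-9\right) = 36 + 41 \left(-108\right) = 36 - 4428 = -4392$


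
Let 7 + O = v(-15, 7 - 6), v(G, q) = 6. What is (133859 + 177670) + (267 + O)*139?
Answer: 348503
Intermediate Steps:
O = -1 (O = -7 + 6 = -1)
(133859 + 177670) + (267 + O)*139 = (133859 + 177670) + (267 - 1)*139 = 311529 + 266*139 = 311529 + 36974 = 348503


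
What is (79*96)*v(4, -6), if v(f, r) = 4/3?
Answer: 10112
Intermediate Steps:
v(f, r) = 4/3 (v(f, r) = 4*(⅓) = 4/3)
(79*96)*v(4, -6) = (79*96)*(4/3) = 7584*(4/3) = 10112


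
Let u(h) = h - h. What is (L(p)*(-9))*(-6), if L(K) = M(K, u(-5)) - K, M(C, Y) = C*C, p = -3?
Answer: 648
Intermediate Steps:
u(h) = 0
M(C, Y) = C²
L(K) = K² - K
(L(p)*(-9))*(-6) = (-3*(-1 - 3)*(-9))*(-6) = (-3*(-4)*(-9))*(-6) = (12*(-9))*(-6) = -108*(-6) = 648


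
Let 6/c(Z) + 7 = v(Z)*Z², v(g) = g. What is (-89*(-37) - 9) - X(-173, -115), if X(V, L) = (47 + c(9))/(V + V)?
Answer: 205104137/62453 ≈ 3284.1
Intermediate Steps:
c(Z) = 6/(-7 + Z³) (c(Z) = 6/(-7 + Z*Z²) = 6/(-7 + Z³))
X(V, L) = 8485/(361*V) (X(V, L) = (47 + 6/(-7 + 9³))/(V + V) = (47 + 6/(-7 + 729))/((2*V)) = (47 + 6/722)*(1/(2*V)) = (47 + 6*(1/722))*(1/(2*V)) = (47 + 3/361)*(1/(2*V)) = 16970*(1/(2*V))/361 = 8485/(361*V))
(-89*(-37) - 9) - X(-173, -115) = (-89*(-37) - 9) - 8485/(361*(-173)) = (3293 - 9) - 8485*(-1)/(361*173) = 3284 - 1*(-8485/62453) = 3284 + 8485/62453 = 205104137/62453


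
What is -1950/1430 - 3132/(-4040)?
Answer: -6537/11110 ≈ -0.58839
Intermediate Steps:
-1950/1430 - 3132/(-4040) = -1950*1/1430 - 3132*(-1/4040) = -15/11 + 783/1010 = -6537/11110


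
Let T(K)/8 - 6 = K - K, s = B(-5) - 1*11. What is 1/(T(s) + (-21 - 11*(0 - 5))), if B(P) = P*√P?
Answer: 1/82 ≈ 0.012195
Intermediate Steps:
B(P) = P^(3/2)
s = -11 - 5*I*√5 (s = (-5)^(3/2) - 1*11 = -5*I*√5 - 11 = -11 - 5*I*√5 ≈ -11.0 - 11.18*I)
T(K) = 48 (T(K) = 48 + 8*(K - K) = 48 + 8*0 = 48 + 0 = 48)
1/(T(s) + (-21 - 11*(0 - 5))) = 1/(48 + (-21 - 11*(0 - 5))) = 1/(48 + (-21 - 11*(-5))) = 1/(48 + (-21 - 1*(-55))) = 1/(48 + (-21 + 55)) = 1/(48 + 34) = 1/82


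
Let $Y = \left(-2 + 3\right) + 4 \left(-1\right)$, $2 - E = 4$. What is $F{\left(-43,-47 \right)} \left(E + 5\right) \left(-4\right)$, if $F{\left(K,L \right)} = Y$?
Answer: $36$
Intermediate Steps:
$E = -2$ ($E = 2 - 4 = -2$)
$Y = -3$ ($Y = 1 - 4 = -3$)
$F{\left(K,L \right)} = -3$
$F{\left(-43,-47 \right)} \left(E + 5\right) \left(-4\right) = - 3 \left(-2 + 5\right) \left(-4\right) = - 3 \cdot 3 \left(-4\right) = \left(-3\right) \left(-12\right) = 36$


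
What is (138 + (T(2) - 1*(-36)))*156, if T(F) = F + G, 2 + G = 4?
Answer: 27768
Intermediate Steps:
G = 2 (G = -2 + 4 = 2)
T(F) = 2 + F (T(F) = F + 2 = 2 + F)
(138 + (T(2) - 1*(-36)))*156 = (138 + ((2 + 2) - 1*(-36)))*156 = (138 + (4 + 36))*156 = (138 + 40)*156 = 178*156 = 27768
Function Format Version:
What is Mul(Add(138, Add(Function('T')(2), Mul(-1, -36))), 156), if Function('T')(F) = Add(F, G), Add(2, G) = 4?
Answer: 27768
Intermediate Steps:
G = 2 (G = Add(-2, 4) = 2)
Function('T')(F) = Add(2, F) (Function('T')(F) = Add(F, 2) = Add(2, F))
Mul(Add(138, Add(Function('T')(2), Mul(-1, -36))), 156) = Mul(Add(138, Add(Add(2, 2), Mul(-1, -36))), 156) = Mul(Add(138, Add(4, 36)), 156) = Mul(Add(138, 40), 156) = Mul(178, 156) = 27768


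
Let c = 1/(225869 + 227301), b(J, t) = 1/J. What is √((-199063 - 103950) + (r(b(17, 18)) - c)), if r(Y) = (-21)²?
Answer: I*√62137108432223970/453170 ≈ 550.07*I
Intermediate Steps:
r(Y) = 441
c = 1/453170 ≈ 2.2067e-6
√((-199063 - 103950) + (r(b(17, 18)) - c)) = √((-199063 - 103950) + (441 - 1*1/453170)) = √(-303013 + (441 - 1/453170)) = √(-303013 + 199847969/453170) = √(-137116553241/453170) = I*√62137108432223970/453170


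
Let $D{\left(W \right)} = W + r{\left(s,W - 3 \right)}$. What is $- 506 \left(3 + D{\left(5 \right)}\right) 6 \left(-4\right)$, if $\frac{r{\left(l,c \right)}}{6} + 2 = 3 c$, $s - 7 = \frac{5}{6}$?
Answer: $388608$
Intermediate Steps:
$s = \frac{47}{6}$ ($s = 7 + \frac{5}{6} = \frac{47}{6} \approx 7.8333$)
$r{\left(l,c \right)} = -12 + 18 c$ ($r{\left(l,c \right)} = -12 + 6 \cdot 3 c = -12 + 18 c$)
$D{\left(W \right)} = -66 + 19 W$ ($D{\left(W \right)} = W + \left(-12 + 18 \left(W - 3\right)\right) = W + \left(-12 + 18 \left(-3 + W\right)\right) = W + \left(-12 + \left(-54 + 18 W\right)\right) = W + \left(-66 + 18 W\right) = -66 + 19 W$)
$- 506 \left(3 + D{\left(5 \right)}\right) 6 \left(-4\right) = - 506 \left(3 + \left(-66 + 19 \cdot 5\right)\right) 6 \left(-4\right) = - 506 \left(3 + \left(-66 + 95\right)\right) 6 \left(-4\right) = - 506 \left(3 + 29\right) 6 \left(-4\right) = - 506 \cdot 32 \cdot 6 \left(-4\right) = - 506 \cdot 192 \left(-4\right) = \left(-506\right) \left(-768\right) = 388608$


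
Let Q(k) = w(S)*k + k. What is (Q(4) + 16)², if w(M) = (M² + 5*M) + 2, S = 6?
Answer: 85264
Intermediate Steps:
w(M) = 2 + M² + 5*M
Q(k) = 69*k (Q(k) = (2 + 6² + 5*6)*k + k = (2 + 36 + 30)*k + k = 68*k + k = 69*k)
(Q(4) + 16)² = (69*4 + 16)² = (276 + 16)² = 292² = 85264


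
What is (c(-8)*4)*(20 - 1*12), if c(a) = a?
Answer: -256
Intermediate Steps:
(c(-8)*4)*(20 - 1*12) = (-8*4)*(20 - 1*12) = -32*(20 - 12) = -32*8 = -256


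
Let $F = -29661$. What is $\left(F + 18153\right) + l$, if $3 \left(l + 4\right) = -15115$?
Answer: $- \frac{49651}{3} \approx -16550.0$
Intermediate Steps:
$l = - \frac{15127}{3}$ ($l = -4 + \frac{1}{3} \left(-15115\right) = -4 - \frac{15115}{3} = - \frac{15127}{3} \approx -5042.3$)
$\left(F + 18153\right) + l = \left(-29661 + 18153\right) - \frac{15127}{3} = -11508 - \frac{15127}{3} = - \frac{49651}{3}$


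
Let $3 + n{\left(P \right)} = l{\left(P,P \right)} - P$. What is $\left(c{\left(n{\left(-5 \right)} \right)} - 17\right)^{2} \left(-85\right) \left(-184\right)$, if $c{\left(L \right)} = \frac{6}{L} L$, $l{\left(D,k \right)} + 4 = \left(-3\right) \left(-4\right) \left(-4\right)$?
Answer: $1892440$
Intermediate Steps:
$l{\left(D,k \right)} = -52$ ($l{\left(D,k \right)} = -4 + \left(-3\right) \left(-4\right) \left(-4\right) = -4 + 12 \left(-4\right) = -4 - 48 = -52$)
$n{\left(P \right)} = -55 - P$ ($n{\left(P \right)} = -3 - \left(52 + P\right) = -55 - P$)
$c{\left(L \right)} = 6$
$\left(c{\left(n{\left(-5 \right)} \right)} - 17\right)^{2} \left(-85\right) \left(-184\right) = \left(6 - 17\right)^{2} \left(-85\right) \left(-184\right) = \left(-11\right)^{2} \left(-85\right) \left(-184\right) = 121 \left(-85\right) \left(-184\right) = \left(-10285\right) \left(-184\right) = 1892440$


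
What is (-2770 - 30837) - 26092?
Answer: -59699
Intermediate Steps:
(-2770 - 30837) - 26092 = -33607 - 26092 = -59699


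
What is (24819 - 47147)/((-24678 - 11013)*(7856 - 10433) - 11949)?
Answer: -11164/45981879 ≈ -0.00024279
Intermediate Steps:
(24819 - 47147)/((-24678 - 11013)*(7856 - 10433) - 11949) = -22328/(-35691*(-2577) - 11949) = -22328/(91975707 - 11949) = -22328/91963758 = -22328*1/91963758 = -11164/45981879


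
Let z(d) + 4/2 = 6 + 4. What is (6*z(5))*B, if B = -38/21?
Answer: -608/7 ≈ -86.857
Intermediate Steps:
B = -38/21 (B = -38*1/21 = -38/21 ≈ -1.8095)
z(d) = 8 (z(d) = -2 + (6 + 4) = -2 + 10 = 8)
(6*z(5))*B = (6*8)*(-38/21) = 48*(-38/21) = -608/7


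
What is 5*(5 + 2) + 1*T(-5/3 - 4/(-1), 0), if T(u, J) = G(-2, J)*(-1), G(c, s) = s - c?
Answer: 33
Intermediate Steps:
T(u, J) = -2 - J (T(u, J) = (J - 1*(-2))*(-1) = (J + 2)*(-1) = (2 + J)*(-1) = -2 - J)
5*(5 + 2) + 1*T(-5/3 - 4/(-1), 0) = 5*(5 + 2) + 1*(-2 - 1*0) = 5*7 + 1*(-2 + 0) = 35 + 1*(-2) = 35 - 2 = 33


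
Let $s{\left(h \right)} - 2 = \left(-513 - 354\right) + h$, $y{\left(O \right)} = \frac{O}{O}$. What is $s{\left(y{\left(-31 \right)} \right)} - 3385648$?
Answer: $-3386512$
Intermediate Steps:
$y{\left(O \right)} = 1$
$s{\left(h \right)} = -865 + h$ ($s{\left(h \right)} = 2 + \left(\left(-513 - 354\right) + h\right) = 2 + \left(-867 + h\right) = -865 + h$)
$s{\left(y{\left(-31 \right)} \right)} - 3385648 = \left(-865 + 1\right) - 3385648 = -864 - 3385648 = -3386512$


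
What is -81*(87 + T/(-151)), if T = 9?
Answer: -1063368/151 ≈ -7042.2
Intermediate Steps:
-81*(87 + T/(-151)) = -81*(87 + 9/(-151)) = -81*(87 + 9*(-1/151)) = -81*(87 - 9/151) = -81*13128/151 = -1063368/151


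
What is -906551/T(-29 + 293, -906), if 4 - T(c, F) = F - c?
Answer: -906551/1174 ≈ -772.19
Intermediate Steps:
T(c, F) = 4 + c - F (T(c, F) = 4 - (F - c) = 4 + (c - F) = 4 + c - F)
-906551/T(-29 + 293, -906) = -906551/(4 + (-29 + 293) - 1*(-906)) = -906551/(4 + 264 + 906) = -906551/1174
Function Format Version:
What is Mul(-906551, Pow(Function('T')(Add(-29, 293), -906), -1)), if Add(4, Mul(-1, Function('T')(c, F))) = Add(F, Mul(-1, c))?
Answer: Rational(-906551, 1174) ≈ -772.19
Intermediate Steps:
Function('T')(c, F) = Add(4, c, Mul(-1, F)) (Function('T')(c, F) = Add(4, Mul(-1, Add(F, Mul(-1, c)))) = Add(4, Add(c, Mul(-1, F))) = Add(4, c, Mul(-1, F)))
Mul(-906551, Pow(Function('T')(Add(-29, 293), -906), -1)) = Mul(-906551, Pow(Add(4, Add(-29, 293), Mul(-1, -906)), -1)) = Mul(-906551, Pow(Add(4, 264, 906), -1)) = Mul(-906551, Pow(1174, -1)) = Mul(-906551, Rational(1, 1174)) = Rational(-906551, 1174)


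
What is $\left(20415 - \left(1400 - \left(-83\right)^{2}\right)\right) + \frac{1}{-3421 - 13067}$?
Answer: $\frac{427105151}{16488} \approx 25904.0$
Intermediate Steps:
$\left(20415 - \left(1400 - \left(-83\right)^{2}\right)\right) + \frac{1}{-3421 - 13067} = \left(20415 + \left(-1400 + 6889\right)\right) + \frac{1}{-16488} = \left(20415 + 5489\right) - \frac{1}{16488} = 25904 - \frac{1}{16488} = \frac{427105151}{16488}$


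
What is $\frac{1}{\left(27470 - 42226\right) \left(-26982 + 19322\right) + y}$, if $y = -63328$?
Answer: $\frac{1}{112967632} \approx 8.8521 \cdot 10^{-9}$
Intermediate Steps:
$\frac{1}{\left(27470 - 42226\right) \left(-26982 + 19322\right) + y} = \frac{1}{\left(27470 - 42226\right) \left(-26982 + 19322\right) - 63328} = \frac{1}{\left(-14756\right) \left(-7660\right) - 63328} = \frac{1}{113030960 - 63328} = \frac{1}{112967632}$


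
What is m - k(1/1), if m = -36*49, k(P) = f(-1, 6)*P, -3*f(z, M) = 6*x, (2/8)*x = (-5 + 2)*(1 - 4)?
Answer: -1692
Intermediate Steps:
x = 36 (x = 4*((-5 + 2)*(1 - 4)) = 4*(-3*(-3)) = 4*9 = 36)
f(z, M) = -72 (f(z, M) = -2*36 = -1/3*216 = -72)
k(P) = -72*P
m = -1764
m - k(1/1) = -1764 - (-72)*1/1 = -1764 - (-72)*1*1 = -1764 - (-72) = -1764 - 1*(-72) = -1764 + 72 = -1692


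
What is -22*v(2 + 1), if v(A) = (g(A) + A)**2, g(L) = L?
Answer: -792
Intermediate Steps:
v(A) = 4*A**2 (v(A) = (A + A)**2 = (2*A)**2 = 4*A**2)
-22*v(2 + 1) = -88*(2 + 1)**2 = -88*3**2 = -88*9 = -22*36 = -792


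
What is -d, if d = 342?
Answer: -342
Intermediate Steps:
-d = -1*342 = -342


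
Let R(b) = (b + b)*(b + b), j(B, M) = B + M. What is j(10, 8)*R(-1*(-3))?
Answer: 648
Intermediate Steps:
R(b) = 4*b² (R(b) = (2*b)*(2*b) = 4*b²)
j(10, 8)*R(-1*(-3)) = (10 + 8)*(4*(-1*(-3))²) = 18*(4*3²) = 18*(4*9) = 18*36 = 648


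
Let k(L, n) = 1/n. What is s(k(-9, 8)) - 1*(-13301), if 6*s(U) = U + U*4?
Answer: 638453/48 ≈ 13301.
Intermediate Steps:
s(U) = 5*U/6 (s(U) = (U + U*4)/6 = (U + 4*U)/6 = (5*U)/6 = 5*U/6)
s(k(-9, 8)) - 1*(-13301) = (⅚)/8 - 1*(-13301) = (⅚)*(⅛) + 13301 = 5/48 + 13301 = 638453/48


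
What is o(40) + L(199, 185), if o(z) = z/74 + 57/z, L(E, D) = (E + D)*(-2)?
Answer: -1133731/1480 ≈ -766.03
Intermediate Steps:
L(E, D) = -2*D - 2*E (L(E, D) = (D + E)*(-2) = -2*D - 2*E)
o(z) = 57/z + z/74 (o(z) = z*(1/74) + 57/z = z/74 + 57/z = 57/z + z/74)
o(40) + L(199, 185) = (57/40 + (1/74)*40) + (-2*185 - 2*199) = (57*(1/40) + 20/37) + (-370 - 398) = (57/40 + 20/37) - 768 = 2909/1480 - 768 = -1133731/1480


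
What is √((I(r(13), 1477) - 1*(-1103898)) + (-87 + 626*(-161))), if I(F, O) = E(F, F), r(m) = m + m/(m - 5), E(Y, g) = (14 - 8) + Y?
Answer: √16048730/4 ≈ 1001.5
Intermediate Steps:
E(Y, g) = 6 + Y
r(m) = m + m/(-5 + m)
I(F, O) = 6 + F
√((I(r(13), 1477) - 1*(-1103898)) + (-87 + 626*(-161))) = √(((6 + 13*(-4 + 13)/(-5 + 13)) - 1*(-1103898)) + (-87 + 626*(-161))) = √(((6 + 13*9/8) + 1103898) + (-87 - 100786)) = √(((6 + 13*(⅛)*9) + 1103898) - 100873) = √(((6 + 117/8) + 1103898) - 100873) = √((165/8 + 1103898) - 100873) = √(8831349/8 - 100873) = √(8024365/8) = √16048730/4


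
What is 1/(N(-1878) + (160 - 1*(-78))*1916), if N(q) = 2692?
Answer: 1/458700 ≈ 2.1801e-6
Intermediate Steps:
1/(N(-1878) + (160 - 1*(-78))*1916) = 1/(2692 + (160 - 1*(-78))*1916) = 1/(2692 + (160 + 78)*1916) = 1/(2692 + 238*1916) = 1/(2692 + 456008) = 1/458700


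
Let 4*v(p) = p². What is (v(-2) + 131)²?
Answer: 17424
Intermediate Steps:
v(p) = p²/4
(v(-2) + 131)² = ((¼)*(-2)² + 131)² = ((¼)*4 + 131)² = (1 + 131)² = 132² = 17424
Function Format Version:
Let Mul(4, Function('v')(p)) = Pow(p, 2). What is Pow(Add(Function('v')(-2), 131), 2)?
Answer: 17424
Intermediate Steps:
Function('v')(p) = Mul(Rational(1, 4), Pow(p, 2))
Pow(Add(Function('v')(-2), 131), 2) = Pow(Add(Mul(Rational(1, 4), Pow(-2, 2)), 131), 2) = Pow(Add(Mul(Rational(1, 4), 4), 131), 2) = Pow(Add(1, 131), 2) = Pow(132, 2) = 17424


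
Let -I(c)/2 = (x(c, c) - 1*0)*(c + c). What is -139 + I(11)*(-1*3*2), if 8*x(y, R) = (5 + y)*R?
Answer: 5669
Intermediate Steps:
x(y, R) = R*(5 + y)/8 (x(y, R) = ((5 + y)*R)/8 = (R*(5 + y))/8 = R*(5 + y)/8)
I(c) = -c²*(5 + c)/2 (I(c) = -2*(c*(5 + c)/8 - 1*0)*(c + c) = -2*(c*(5 + c)/8 + 0)*2*c = -2*c*(5 + c)/8*2*c = -c²*(5 + c)/2)
-139 + I(11)*(-1*3*2) = -139 + ((½)*11²*(-5 - 1*11))*(-1*3*2) = -139 + ((½)*121*(-5 - 11))*(-3*2) = -139 + ((½)*121*(-16))*(-6) = -139 - 968*(-6) = -139 + 5808 = 5669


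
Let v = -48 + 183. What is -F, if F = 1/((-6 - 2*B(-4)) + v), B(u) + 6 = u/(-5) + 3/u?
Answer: -10/1409 ≈ -0.0070972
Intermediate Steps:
B(u) = -6 + 3/u - u/5 (B(u) = -6 + (u/(-5) + 3/u) = -6 + (u*(-⅕) + 3/u) = -6 + (-u/5 + 3/u) = -6 + (3/u - u/5) = -6 + 3/u - u/5)
v = 135
F = 10/1409 (F = 1/((-6 - 2*(-6 + 3/(-4) - ⅕*(-4))) + 135) = 1/((-6 - 2*(-6 + 3*(-¼) + ⅘)) + 135) = 1/((-6 - 2*(-6 - ¾ + ⅘)) + 135) = 1/((-6 - 2*(-119/20)) + 135) = 1/((-6 + 119/10) + 135) = 1/(59/10 + 135) = 1/(1409/10) = 10/1409 ≈ 0.0070972)
-F = -1*10/1409 = -10/1409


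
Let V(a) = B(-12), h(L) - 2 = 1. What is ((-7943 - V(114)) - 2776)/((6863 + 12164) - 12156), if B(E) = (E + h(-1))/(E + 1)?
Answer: -117918/75581 ≈ -1.5602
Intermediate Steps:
h(L) = 3 (h(L) = 2 + 1 = 3)
B(E) = (3 + E)/(1 + E) (B(E) = (E + 3)/(E + 1) = (3 + E)/(1 + E))
V(a) = 9/11 (V(a) = (3 - 12)/(1 - 12) = -9/(-11) = -1/11*(-9) = 9/11)
((-7943 - V(114)) - 2776)/((6863 + 12164) - 12156) = ((-7943 - 1*9/11) - 2776)/((6863 + 12164) - 12156) = ((-7943 - 9/11) - 2776)/(19027 - 12156) = (-87382/11 - 2776)/6871 = -117918/11*1/6871 = -117918/75581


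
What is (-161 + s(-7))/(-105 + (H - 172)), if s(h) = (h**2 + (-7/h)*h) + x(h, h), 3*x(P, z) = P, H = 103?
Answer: 182/261 ≈ 0.69732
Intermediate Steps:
x(P, z) = P/3
s(h) = -7 + h**2 + h/3 (s(h) = (h**2 + (-7/h)*h) + h/3 = (h**2 - 7) + h/3 = (-7 + h**2) + h/3 = -7 + h**2 + h/3)
(-161 + s(-7))/(-105 + (H - 172)) = (-161 + (-7 + (-7)**2 + (1/3)*(-7)))/(-105 + (103 - 172)) = (-161 + (-7 + 49 - 7/3))/(-105 - 69) = (-161 + 119/3)/(-174) = -364/3*(-1/174) = 182/261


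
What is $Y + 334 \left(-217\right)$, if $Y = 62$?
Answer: $-72416$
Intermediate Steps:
$Y + 334 \left(-217\right) = 62 + 334 \left(-217\right) = 62 - 72478 = -72416$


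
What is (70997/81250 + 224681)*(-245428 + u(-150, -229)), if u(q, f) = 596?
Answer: -2234753321468752/40625 ≈ -5.5009e+10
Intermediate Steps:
(70997/81250 + 224681)*(-245428 + u(-150, -229)) = (70997/81250 + 224681)*(-245428 + 596) = (70997*(1/81250) + 224681)*(-244832) = (70997/81250 + 224681)*(-244832) = (18255402247/81250)*(-244832) = -2234753321468752/40625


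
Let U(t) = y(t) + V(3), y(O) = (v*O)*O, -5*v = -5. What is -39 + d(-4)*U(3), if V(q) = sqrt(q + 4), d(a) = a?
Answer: -75 - 4*sqrt(7) ≈ -85.583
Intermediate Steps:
v = 1 (v = -1/5*(-5) = 1)
V(q) = sqrt(4 + q)
y(O) = O**2 (y(O) = (1*O)*O = O*O = O**2)
U(t) = sqrt(7) + t**2 (U(t) = t**2 + sqrt(4 + 3) = t**2 + sqrt(7) = sqrt(7) + t**2)
-39 + d(-4)*U(3) = -39 - 4*(sqrt(7) + 3**2) = -39 - 4*(sqrt(7) + 9) = -39 - 4*(9 + sqrt(7)) = -39 + (-36 - 4*sqrt(7)) = -75 - 4*sqrt(7)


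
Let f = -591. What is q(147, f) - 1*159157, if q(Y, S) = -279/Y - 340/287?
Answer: -319752606/2009 ≈ -1.5916e+5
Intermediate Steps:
q(Y, S) = -340/287 - 279/Y (q(Y, S) = -279/Y - 340*1/287 = -279/Y - 340/287 = -340/287 - 279/Y)
q(147, f) - 1*159157 = (-340/287 - 279/147) - 1*159157 = (-340/287 - 279*1/147) - 159157 = (-340/287 - 93/49) - 159157 = -6193/2009 - 159157 = -319752606/2009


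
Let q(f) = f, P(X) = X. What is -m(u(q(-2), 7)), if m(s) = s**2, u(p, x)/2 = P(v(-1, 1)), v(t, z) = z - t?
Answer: -16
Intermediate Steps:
u(p, x) = 4 (u(p, x) = 2*(1 - 1*(-1)) = 2*(1 + 1) = 2*2 = 4)
-m(u(q(-2), 7)) = -1*4**2 = -1*16 = -16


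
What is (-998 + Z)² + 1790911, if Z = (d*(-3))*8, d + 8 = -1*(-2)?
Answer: 2520227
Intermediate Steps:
d = -6 (d = -8 - 1*(-2) = -8 + 2 = -6)
Z = 144 (Z = -6*(-3)*8 = 18*8 = 144)
(-998 + Z)² + 1790911 = (-998 + 144)² + 1790911 = (-854)² + 1790911 = 729316 + 1790911 = 2520227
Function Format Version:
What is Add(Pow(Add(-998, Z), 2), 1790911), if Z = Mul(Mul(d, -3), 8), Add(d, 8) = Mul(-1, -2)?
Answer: 2520227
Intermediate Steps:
d = -6 (d = Add(-8, Mul(-1, -2)) = Add(-8, 2) = -6)
Z = 144 (Z = Mul(Mul(-6, -3), 8) = Mul(18, 8) = 144)
Add(Pow(Add(-998, Z), 2), 1790911) = Add(Pow(Add(-998, 144), 2), 1790911) = Add(Pow(-854, 2), 1790911) = Add(729316, 1790911) = 2520227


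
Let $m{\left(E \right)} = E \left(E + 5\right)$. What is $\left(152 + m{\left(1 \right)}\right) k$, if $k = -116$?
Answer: $-18328$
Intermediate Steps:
$m{\left(E \right)} = E \left(5 + E\right)$
$\left(152 + m{\left(1 \right)}\right) k = \left(152 + 1 \left(5 + 1\right)\right) \left(-116\right) = \left(152 + 1 \cdot 6\right) \left(-116\right) = \left(152 + 6\right) \left(-116\right) = 158 \left(-116\right) = -18328$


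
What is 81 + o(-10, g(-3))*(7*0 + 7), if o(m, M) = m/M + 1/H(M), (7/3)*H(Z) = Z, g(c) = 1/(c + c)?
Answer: 403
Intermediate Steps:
g(c) = 1/(2*c)
H(Z) = 3*Z/7
o(m, M) = 7/(3*M) + m/M (o(m, M) = m/M + 1/(3*M/7) = m/M + 1*(7/(3*M)) = m/M + 7/(3*M) = 7/(3*M) + m/M)
81 + o(-10, g(-3))*(7*0 + 7) = 81 + ((7/3 - 10)/(((½)/(-3))))*(7*0 + 7) = 81 + (-23/3/((½)*(-⅓)))*(0 + 7) = 81 + (-23/3/(-⅙))*7 = 81 - 6*(-23/3)*7 = 81 + 46*7 = 81 + 322 = 403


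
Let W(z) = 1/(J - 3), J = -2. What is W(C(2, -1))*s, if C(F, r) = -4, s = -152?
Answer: 152/5 ≈ 30.400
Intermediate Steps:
W(z) = -⅕ (W(z) = 1/(-2 - 3) = 1/(-5) = -⅕)
W(C(2, -1))*s = -⅕*(-152) = 152/5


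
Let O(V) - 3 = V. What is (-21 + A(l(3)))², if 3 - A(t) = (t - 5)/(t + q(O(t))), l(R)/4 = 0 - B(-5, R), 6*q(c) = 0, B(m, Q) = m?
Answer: 5625/16 ≈ 351.56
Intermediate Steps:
O(V) = 3 + V
q(c) = 0 (q(c) = (⅙)*0 = 0)
l(R) = 20 (l(R) = 4*(0 - 1*(-5)) = 4*(0 + 5) = 4*5 = 20)
A(t) = 3 - (-5 + t)/t (A(t) = 3 - (t - 5)/(t + 0) = 3 - (-5 + t)/t)
(-21 + A(l(3)))² = (-21 + (2 + 5/20))² = (-21 + (2 + 5*(1/20)))² = (-21 + (2 + ¼))² = (-21 + 9/4)² = (-75/4)² = 5625/16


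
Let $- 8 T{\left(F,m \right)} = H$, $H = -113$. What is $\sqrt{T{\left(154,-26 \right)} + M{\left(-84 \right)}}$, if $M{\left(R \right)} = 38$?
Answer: $\frac{\sqrt{834}}{4} \approx 7.2198$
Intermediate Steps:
$T{\left(F,m \right)} = \frac{113}{8}$ ($T{\left(F,m \right)} = \left(- \frac{1}{8}\right) \left(-113\right) = \frac{113}{8}$)
$\sqrt{T{\left(154,-26 \right)} + M{\left(-84 \right)}} = \sqrt{\frac{113}{8} + 38} = \sqrt{\frac{417}{8}} = \frac{\sqrt{834}}{4}$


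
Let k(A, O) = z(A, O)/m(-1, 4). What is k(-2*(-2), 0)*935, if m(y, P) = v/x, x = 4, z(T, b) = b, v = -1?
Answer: 0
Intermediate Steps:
m(y, P) = -¼ (m(y, P) = -1/4 = -1*¼ = -¼)
k(A, O) = -4*O (k(A, O) = O/(-¼) = O*(-4) = -4*O)
k(-2*(-2), 0)*935 = -4*0*935 = 0*935 = 0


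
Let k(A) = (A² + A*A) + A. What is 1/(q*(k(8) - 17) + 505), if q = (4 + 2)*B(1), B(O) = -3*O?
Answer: -1/1637 ≈ -0.00061087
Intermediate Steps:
k(A) = A + 2*A² (k(A) = (A² + A²) + A = 2*A² + A = A + 2*A²)
q = -18 (q = (4 + 2)*(-3*1) = 6*(-3) = -18)
1/(q*(k(8) - 17) + 505) = 1/(-18*(8*(1 + 2*8) - 17) + 505) = 1/(-18*(8*(1 + 16) - 17) + 505) = 1/(-18*(8*17 - 17) + 505) = 1/(-18*(136 - 17) + 505) = 1/(-18*119 + 505) = 1/(-2142 + 505) = 1/(-1637) = -1/1637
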